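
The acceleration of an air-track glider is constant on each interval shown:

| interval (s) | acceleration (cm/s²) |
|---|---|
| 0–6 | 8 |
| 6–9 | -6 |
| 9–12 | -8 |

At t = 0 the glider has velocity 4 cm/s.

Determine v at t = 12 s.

10 cm/s

Δv equals the area under the a-t graph; then v = v₀ + Δv.
0–6 s: 8 × 6 = 48 cm/s
6–9 s: -6 × 3 = -18 cm/s
9–12 s: -8 × 3 = -24 cm/s
Δv = 6 cm/s, so v(12) = 4 + (6) = 10 cm/s.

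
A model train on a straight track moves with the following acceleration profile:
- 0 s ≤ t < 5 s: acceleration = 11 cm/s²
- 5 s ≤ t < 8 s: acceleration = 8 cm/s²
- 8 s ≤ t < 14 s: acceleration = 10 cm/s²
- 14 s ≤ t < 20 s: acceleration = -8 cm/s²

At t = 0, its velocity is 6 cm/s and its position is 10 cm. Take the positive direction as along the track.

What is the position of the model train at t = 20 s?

On each constant-a segment, Δv = aΔt and Δx = v₀Δt + ½aΔt²; chain segment to segment.
0–5 s: v starts 6 cm/s; Δx = 6·5 + ½·11·5² = 167.5 cm; v ends 61 cm/s.
5–8 s: v starts 61 cm/s; Δx = 61·3 + ½·8·3² = 219 cm; v ends 85 cm/s.
8–14 s: v starts 85 cm/s; Δx = 85·6 + ½·10·6² = 690 cm; v ends 145 cm/s.
14–20 s: v starts 145 cm/s; Δx = 145·6 + ½·-8·6² = 726 cm; v ends 97 cm/s.
x(20) = 10 + Σ Δx = 1812.5 cm.

1812.5 cm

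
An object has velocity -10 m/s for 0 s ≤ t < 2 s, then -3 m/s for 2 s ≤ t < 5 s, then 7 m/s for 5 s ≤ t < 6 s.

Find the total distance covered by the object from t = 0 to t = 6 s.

36 m

Total distance travelled is ∫|v| dt — sum the magnitudes of each area piece.
0–2 s: |-10| × 2 = 20 m
2–5 s: |-3| × 3 = 9 m
5–6 s: |7| × 1 = 7 m
Total distance = 36 m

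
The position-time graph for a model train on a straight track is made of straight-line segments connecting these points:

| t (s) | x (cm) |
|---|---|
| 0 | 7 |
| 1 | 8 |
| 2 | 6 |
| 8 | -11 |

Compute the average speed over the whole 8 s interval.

2.5 cm/s

Average speed = (total path length)/(elapsed time); on a piecewise-linear x-t graph the path length is Σ|Δx|.
0–1 s: |Δx| = |8 − 7| = 1 cm
1–2 s: |Δx| = |6 − 8| = 2 cm
2–8 s: |Δx| = |-11 − 6| = 17 cm
Total path = 20 cm; average speed = 20/8 = 2.5 cm/s.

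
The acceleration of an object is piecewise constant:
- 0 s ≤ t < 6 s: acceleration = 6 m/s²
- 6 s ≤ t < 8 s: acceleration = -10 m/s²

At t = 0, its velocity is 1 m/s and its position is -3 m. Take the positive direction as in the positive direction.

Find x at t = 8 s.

On each constant-a segment, Δv = aΔt and Δx = v₀Δt + ½aΔt²; chain segment to segment.
0–6 s: v starts 1 m/s; Δx = 1·6 + ½·6·6² = 114 m; v ends 37 m/s.
6–8 s: v starts 37 m/s; Δx = 37·2 + ½·-10·2² = 54 m; v ends 17 m/s.
x(8) = -3 + Σ Δx = 165 m.

165 m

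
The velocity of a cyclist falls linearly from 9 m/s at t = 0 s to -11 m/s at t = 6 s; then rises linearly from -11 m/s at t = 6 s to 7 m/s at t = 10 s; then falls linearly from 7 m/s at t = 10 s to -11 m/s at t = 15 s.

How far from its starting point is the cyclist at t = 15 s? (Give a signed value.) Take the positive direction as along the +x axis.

Displacement is the signed area under the v-t curve.
0–6 s: ½(9 + -11)(6) = -6 m
6–10 s: ½(-11 + 7)(4) = -8 m
10–15 s: ½(7 + -11)(5) = -10 m
Net displacement = -24 m

-24 m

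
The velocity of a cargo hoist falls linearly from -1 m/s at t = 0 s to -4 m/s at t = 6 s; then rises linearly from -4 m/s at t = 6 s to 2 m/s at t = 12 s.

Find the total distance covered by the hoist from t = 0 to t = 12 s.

25 m

Distance (not displacement) is the total path length: add the absolute areas under v-t.
0–6 s: |½(-1 + -4)(6)| = 15 m
6–12 s: v = 0 at t = 10 s; triangle areas 8 + 2 = 10 m
Total distance = 25 m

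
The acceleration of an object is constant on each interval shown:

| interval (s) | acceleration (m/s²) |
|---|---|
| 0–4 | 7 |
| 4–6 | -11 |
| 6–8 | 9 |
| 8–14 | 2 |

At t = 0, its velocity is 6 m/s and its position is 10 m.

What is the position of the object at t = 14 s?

On each constant-a segment, Δv = aΔt and Δx = v₀Δt + ½aΔt²; chain segment to segment.
0–4 s: v starts 6 m/s; Δx = 6·4 + ½·7·4² = 80 m; v ends 34 m/s.
4–6 s: v starts 34 m/s; Δx = 34·2 + ½·-11·2² = 46 m; v ends 12 m/s.
6–8 s: v starts 12 m/s; Δx = 12·2 + ½·9·2² = 42 m; v ends 30 m/s.
8–14 s: v starts 30 m/s; Δx = 30·6 + ½·2·6² = 216 m; v ends 42 m/s.
x(14) = 10 + Σ Δx = 394 m.

394 m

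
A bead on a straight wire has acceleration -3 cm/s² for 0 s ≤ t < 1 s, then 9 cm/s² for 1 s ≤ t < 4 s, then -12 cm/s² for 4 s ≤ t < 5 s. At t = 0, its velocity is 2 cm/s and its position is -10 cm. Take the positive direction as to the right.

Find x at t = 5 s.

On each constant-a segment, Δv = aΔt and Δx = v₀Δt + ½aΔt²; chain segment to segment.
0–1 s: v starts 2 cm/s; Δx = 2·1 + ½·-3·1² = 0.5 cm; v ends -1 cm/s.
1–4 s: v starts -1 cm/s; Δx = -1·3 + ½·9·3² = 37.5 cm; v ends 26 cm/s.
4–5 s: v starts 26 cm/s; Δx = 26·1 + ½·-12·1² = 20 cm; v ends 14 cm/s.
x(5) = -10 + Σ Δx = 48 cm.

48 cm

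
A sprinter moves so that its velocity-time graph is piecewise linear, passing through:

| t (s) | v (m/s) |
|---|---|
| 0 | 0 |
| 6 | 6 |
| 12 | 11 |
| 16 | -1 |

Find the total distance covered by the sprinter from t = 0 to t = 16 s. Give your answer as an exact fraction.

Distance (not displacement) is the total path length: add the absolute areas under v-t.
0–6 s: |½(0 + 6)(6)| = 18 m
6–12 s: |½(6 + 11)(6)| = 51 m
12–16 s: v = 0 at t = 47/3 s; triangle areas 121/6 + 1/6 = 61/3 m
Total distance = 268/3 m

268/3 m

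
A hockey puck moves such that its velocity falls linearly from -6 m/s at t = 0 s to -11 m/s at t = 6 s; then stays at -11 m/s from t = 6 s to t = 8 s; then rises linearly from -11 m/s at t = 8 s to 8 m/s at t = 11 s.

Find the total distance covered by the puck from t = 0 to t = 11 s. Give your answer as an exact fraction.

3329/38 m

Total distance travelled is ∫|v| dt — sum the magnitudes of each area piece.
0–6 s: |½(-6 + -11)(6)| = 51 m
6–8 s: |-11| × 2 = 22 m
8–11 s: v = 0 at t = 185/19 s; triangle areas 363/38 + 96/19 = 555/38 m
Total distance = 3329/38 m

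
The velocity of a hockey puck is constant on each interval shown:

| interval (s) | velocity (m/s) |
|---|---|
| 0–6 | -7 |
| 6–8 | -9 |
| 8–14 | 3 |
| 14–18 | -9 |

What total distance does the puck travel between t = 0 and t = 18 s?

Distance (not displacement) is the total path length: add the absolute areas under v-t.
0–6 s: |-7| × 6 = 42 m
6–8 s: |-9| × 2 = 18 m
8–14 s: |3| × 6 = 18 m
14–18 s: |-9| × 4 = 36 m
Total distance = 114 m

114 m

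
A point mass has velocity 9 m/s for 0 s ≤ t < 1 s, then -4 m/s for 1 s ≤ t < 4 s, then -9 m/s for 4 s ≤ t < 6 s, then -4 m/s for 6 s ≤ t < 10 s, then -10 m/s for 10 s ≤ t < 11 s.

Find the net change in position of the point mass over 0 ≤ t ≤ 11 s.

Displacement is the signed area under the v-t curve.
0–1 s: 9 × 1 = 9 m
1–4 s: -4 × 3 = -12 m
4–6 s: -9 × 2 = -18 m
6–10 s: -4 × 4 = -16 m
10–11 s: -10 × 1 = -10 m
Net displacement = -47 m

-47 m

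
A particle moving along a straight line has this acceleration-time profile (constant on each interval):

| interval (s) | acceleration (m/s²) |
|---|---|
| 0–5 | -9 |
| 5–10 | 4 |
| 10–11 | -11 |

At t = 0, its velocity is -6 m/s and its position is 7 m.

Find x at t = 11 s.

On each constant-a segment, Δv = aΔt and Δx = v₀Δt + ½aΔt²; chain segment to segment.
0–5 s: v starts -6 m/s; Δx = -6·5 + ½·-9·5² = -142.5 m; v ends -51 m/s.
5–10 s: v starts -51 m/s; Δx = -51·5 + ½·4·5² = -205 m; v ends -31 m/s.
10–11 s: v starts -31 m/s; Δx = -31·1 + ½·-11·1² = -36.5 m; v ends -42 m/s.
x(11) = 7 + Σ Δx = -377 m.

-377 m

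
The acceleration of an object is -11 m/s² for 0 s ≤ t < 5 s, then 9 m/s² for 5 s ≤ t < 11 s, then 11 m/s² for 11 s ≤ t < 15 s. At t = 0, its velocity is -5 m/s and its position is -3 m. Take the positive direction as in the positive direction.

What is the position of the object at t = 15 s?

On each constant-a segment, Δv = aΔt and Δx = v₀Δt + ½aΔt²; chain segment to segment.
0–5 s: v starts -5 m/s; Δx = -5·5 + ½·-11·5² = -162.5 m; v ends -60 m/s.
5–11 s: v starts -60 m/s; Δx = -60·6 + ½·9·6² = -198 m; v ends -6 m/s.
11–15 s: v starts -6 m/s; Δx = -6·4 + ½·11·4² = 64 m; v ends 38 m/s.
x(15) = -3 + Σ Δx = -299.5 m.

-299.5 m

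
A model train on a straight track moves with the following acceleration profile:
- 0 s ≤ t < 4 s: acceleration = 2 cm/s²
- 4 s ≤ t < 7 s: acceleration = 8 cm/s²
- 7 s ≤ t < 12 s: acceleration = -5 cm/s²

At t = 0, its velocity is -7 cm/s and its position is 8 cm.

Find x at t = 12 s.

On each constant-a segment, Δv = aΔt and Δx = v₀Δt + ½aΔt²; chain segment to segment.
0–4 s: v starts -7 cm/s; Δx = -7·4 + ½·2·4² = -12 cm; v ends 1 cm/s.
4–7 s: v starts 1 cm/s; Δx = 1·3 + ½·8·3² = 39 cm; v ends 25 cm/s.
7–12 s: v starts 25 cm/s; Δx = 25·5 + ½·-5·5² = 62.5 cm; v ends 0 cm/s.
x(12) = 8 + Σ Δx = 97.5 cm.

97.5 cm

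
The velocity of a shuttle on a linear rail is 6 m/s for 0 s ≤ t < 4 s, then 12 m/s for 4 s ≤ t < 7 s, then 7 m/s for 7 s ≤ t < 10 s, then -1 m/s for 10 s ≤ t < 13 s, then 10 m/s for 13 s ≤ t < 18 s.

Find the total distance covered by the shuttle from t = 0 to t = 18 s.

134 m

Total distance travelled is ∫|v| dt — sum the magnitudes of each area piece.
0–4 s: |6| × 4 = 24 m
4–7 s: |12| × 3 = 36 m
7–10 s: |7| × 3 = 21 m
10–13 s: |-1| × 3 = 3 m
13–18 s: |10| × 5 = 50 m
Total distance = 134 m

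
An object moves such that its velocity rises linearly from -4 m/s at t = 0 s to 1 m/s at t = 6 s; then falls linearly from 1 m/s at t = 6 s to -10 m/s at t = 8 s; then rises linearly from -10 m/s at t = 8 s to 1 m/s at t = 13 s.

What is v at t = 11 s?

On 8–13 s the graph is linear from -10 to 1 m/s: v(11) = -10 + (1 − -10)·(11 − 8)/(13 − 8) = -3.4 m/s.

-3.4 m/s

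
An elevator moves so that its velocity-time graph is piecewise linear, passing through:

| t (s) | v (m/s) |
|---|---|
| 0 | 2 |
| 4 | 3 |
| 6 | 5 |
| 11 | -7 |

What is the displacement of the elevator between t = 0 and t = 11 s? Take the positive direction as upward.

Displacement is the signed area under the v-t curve.
0–4 s: ½(2 + 3)(4) = 10 m
4–6 s: ½(3 + 5)(2) = 8 m
6–11 s: ½(5 + -7)(5) = -5 m
Net displacement = 13 m

13 m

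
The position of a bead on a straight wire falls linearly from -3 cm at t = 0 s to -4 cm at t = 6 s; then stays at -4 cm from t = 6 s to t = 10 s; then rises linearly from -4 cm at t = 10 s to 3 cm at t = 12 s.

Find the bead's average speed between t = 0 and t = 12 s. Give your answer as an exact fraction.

Average speed = (total path length)/(elapsed time); on a piecewise-linear x-t graph the path length is Σ|Δx|.
0–6 s: |Δx| = |-4 − -3| = 1 cm
6–10 s: |Δx| = |-4 − -4| = 0 cm
10–12 s: |Δx| = |3 − -4| = 7 cm
Total path = 8 cm; average speed = 8/12 = 2/3 cm/s.

2/3 cm/s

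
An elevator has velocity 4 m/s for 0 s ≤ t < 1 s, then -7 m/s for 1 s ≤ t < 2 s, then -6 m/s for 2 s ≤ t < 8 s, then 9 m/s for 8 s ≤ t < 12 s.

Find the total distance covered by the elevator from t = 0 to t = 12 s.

Distance (not displacement) is the total path length: add the absolute areas under v-t.
0–1 s: |4| × 1 = 4 m
1–2 s: |-7| × 1 = 7 m
2–8 s: |-6| × 6 = 36 m
8–12 s: |9| × 4 = 36 m
Total distance = 83 m

83 m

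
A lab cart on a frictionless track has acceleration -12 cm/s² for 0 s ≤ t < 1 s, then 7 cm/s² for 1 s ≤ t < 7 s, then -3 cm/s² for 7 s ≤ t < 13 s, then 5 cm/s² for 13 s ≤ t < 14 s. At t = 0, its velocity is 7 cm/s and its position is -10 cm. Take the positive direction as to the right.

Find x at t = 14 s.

276.5 cm

On each constant-a segment, Δv = aΔt and Δx = v₀Δt + ½aΔt²; chain segment to segment.
0–1 s: v starts 7 cm/s; Δx = 7·1 + ½·-12·1² = 1 cm; v ends -5 cm/s.
1–7 s: v starts -5 cm/s; Δx = -5·6 + ½·7·6² = 96 cm; v ends 37 cm/s.
7–13 s: v starts 37 cm/s; Δx = 37·6 + ½·-3·6² = 168 cm; v ends 19 cm/s.
13–14 s: v starts 19 cm/s; Δx = 19·1 + ½·5·1² = 21.5 cm; v ends 24 cm/s.
x(14) = -10 + Σ Δx = 276.5 cm.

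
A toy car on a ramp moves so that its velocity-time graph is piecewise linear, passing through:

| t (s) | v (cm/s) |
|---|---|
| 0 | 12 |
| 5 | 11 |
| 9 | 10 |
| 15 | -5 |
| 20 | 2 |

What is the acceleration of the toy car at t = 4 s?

Acceleration is the slope of the v-t graph on 0–5 s: (11 − 12)/(5 − 0) = -0.2 cm/s².

-0.2 cm/s²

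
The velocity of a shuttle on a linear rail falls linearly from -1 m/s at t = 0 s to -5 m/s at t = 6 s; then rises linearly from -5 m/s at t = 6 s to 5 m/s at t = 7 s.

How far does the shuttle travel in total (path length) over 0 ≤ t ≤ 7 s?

Distance (not displacement) is the total path length: add the absolute areas under v-t.
0–6 s: |½(-1 + -5)(6)| = 18 m
6–7 s: v = 0 at t = 6.5 s; triangle areas 1.25 + 1.25 = 2.5 m
Total distance = 20.5 m

20.5 m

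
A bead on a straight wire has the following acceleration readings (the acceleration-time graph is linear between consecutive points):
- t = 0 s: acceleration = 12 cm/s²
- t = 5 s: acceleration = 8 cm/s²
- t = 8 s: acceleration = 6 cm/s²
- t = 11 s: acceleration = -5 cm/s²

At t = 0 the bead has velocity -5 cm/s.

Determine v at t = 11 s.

Δv equals the area under the a-t graph; then v = v₀ + Δv.
0–5 s: ½(12 + 8)(5) = 50 cm/s
5–8 s: ½(8 + 6)(3) = 21 cm/s
8–11 s: ½(6 + -5)(3) = 1.5 cm/s
Δv = 72.5 cm/s, so v(11) = -5 + (72.5) = 67.5 cm/s.

67.5 cm/s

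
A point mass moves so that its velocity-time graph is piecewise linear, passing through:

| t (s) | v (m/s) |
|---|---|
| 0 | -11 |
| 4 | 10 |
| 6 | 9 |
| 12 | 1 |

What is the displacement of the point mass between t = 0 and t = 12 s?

Net displacement equals the area under the velocity-time graph (areas below the axis count negative).
0–4 s: ½(-11 + 10)(4) = -2 m
4–6 s: ½(10 + 9)(2) = 19 m
6–12 s: ½(9 + 1)(6) = 30 m
Net displacement = 47 m

47 m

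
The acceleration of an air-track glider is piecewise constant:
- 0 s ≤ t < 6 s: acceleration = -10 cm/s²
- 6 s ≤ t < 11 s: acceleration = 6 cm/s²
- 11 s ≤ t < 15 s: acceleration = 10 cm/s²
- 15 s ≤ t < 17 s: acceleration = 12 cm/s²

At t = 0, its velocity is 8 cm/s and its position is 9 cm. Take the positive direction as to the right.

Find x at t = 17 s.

-256 cm

On each constant-a segment, Δv = aΔt and Δx = v₀Δt + ½aΔt²; chain segment to segment.
0–6 s: v starts 8 cm/s; Δx = 8·6 + ½·-10·6² = -132 cm; v ends -52 cm/s.
6–11 s: v starts -52 cm/s; Δx = -52·5 + ½·6·5² = -185 cm; v ends -22 cm/s.
11–15 s: v starts -22 cm/s; Δx = -22·4 + ½·10·4² = -8 cm; v ends 18 cm/s.
15–17 s: v starts 18 cm/s; Δx = 18·2 + ½·12·2² = 60 cm; v ends 42 cm/s.
x(17) = 9 + Σ Δx = -256 cm.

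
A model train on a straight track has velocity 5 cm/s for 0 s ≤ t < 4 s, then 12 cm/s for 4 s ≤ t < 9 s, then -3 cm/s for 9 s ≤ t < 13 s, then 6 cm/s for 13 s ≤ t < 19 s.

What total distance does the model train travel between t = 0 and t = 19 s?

Distance (not displacement) is the total path length: add the absolute areas under v-t.
0–4 s: |5| × 4 = 20 cm
4–9 s: |12| × 5 = 60 cm
9–13 s: |-3| × 4 = 12 cm
13–19 s: |6| × 6 = 36 cm
Total distance = 128 cm

128 cm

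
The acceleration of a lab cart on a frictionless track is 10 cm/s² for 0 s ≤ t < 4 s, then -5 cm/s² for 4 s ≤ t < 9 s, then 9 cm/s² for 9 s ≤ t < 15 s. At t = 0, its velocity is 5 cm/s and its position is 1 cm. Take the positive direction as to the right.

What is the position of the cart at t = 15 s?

On each constant-a segment, Δv = aΔt and Δx = v₀Δt + ½aΔt²; chain segment to segment.
0–4 s: v starts 5 cm/s; Δx = 5·4 + ½·10·4² = 100 cm; v ends 45 cm/s.
4–9 s: v starts 45 cm/s; Δx = 45·5 + ½·-5·5² = 162.5 cm; v ends 20 cm/s.
9–15 s: v starts 20 cm/s; Δx = 20·6 + ½·9·6² = 282 cm; v ends 74 cm/s.
x(15) = 1 + Σ Δx = 545.5 cm.

545.5 cm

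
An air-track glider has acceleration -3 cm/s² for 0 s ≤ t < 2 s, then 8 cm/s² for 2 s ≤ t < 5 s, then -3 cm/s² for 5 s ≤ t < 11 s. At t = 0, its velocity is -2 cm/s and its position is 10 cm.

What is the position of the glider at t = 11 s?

54 cm

On each constant-a segment, Δv = aΔt and Δx = v₀Δt + ½aΔt²; chain segment to segment.
0–2 s: v starts -2 cm/s; Δx = -2·2 + ½·-3·2² = -10 cm; v ends -8 cm/s.
2–5 s: v starts -8 cm/s; Δx = -8·3 + ½·8·3² = 12 cm; v ends 16 cm/s.
5–11 s: v starts 16 cm/s; Δx = 16·6 + ½·-3·6² = 42 cm; v ends -2 cm/s.
x(11) = 10 + Σ Δx = 54 cm.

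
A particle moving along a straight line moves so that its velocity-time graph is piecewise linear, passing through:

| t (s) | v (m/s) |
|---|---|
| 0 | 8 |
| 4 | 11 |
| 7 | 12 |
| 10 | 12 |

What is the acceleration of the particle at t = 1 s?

0.75 m/s²

Acceleration is the slope of the v-t graph on 0–4 s: (11 − 8)/(4 − 0) = 0.75 m/s².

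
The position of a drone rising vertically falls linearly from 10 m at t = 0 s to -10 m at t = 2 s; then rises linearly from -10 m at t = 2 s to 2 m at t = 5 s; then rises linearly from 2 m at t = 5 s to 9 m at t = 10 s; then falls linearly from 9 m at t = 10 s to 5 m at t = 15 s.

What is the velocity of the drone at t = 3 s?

Velocity is the slope of the x-t graph on 2–5 s: (2 − -10)/(5 − 2) = 4 m/s.

4 m/s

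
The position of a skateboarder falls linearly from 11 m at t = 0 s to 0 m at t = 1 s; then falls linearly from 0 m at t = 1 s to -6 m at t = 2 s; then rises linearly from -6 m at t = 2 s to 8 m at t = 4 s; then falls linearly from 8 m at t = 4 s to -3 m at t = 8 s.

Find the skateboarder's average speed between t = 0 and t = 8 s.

5.25 m/s

Average speed = (total path length)/(elapsed time); on a piecewise-linear x-t graph the path length is Σ|Δx|.
0–1 s: |Δx| = |0 − 11| = 11 m
1–2 s: |Δx| = |-6 − 0| = 6 m
2–4 s: |Δx| = |8 − -6| = 14 m
4–8 s: |Δx| = |-3 − 8| = 11 m
Total path = 42 m; average speed = 42/8 = 5.25 m/s.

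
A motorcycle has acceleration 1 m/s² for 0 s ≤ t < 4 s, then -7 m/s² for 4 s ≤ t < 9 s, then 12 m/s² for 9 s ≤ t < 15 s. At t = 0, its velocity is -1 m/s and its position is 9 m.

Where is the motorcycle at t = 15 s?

-35.5 m

On each constant-a segment, Δv = aΔt and Δx = v₀Δt + ½aΔt²; chain segment to segment.
0–4 s: v starts -1 m/s; Δx = -1·4 + ½·1·4² = 4 m; v ends 3 m/s.
4–9 s: v starts 3 m/s; Δx = 3·5 + ½·-7·5² = -72.5 m; v ends -32 m/s.
9–15 s: v starts -32 m/s; Δx = -32·6 + ½·12·6² = 24 m; v ends 40 m/s.
x(15) = 9 + Σ Δx = -35.5 m.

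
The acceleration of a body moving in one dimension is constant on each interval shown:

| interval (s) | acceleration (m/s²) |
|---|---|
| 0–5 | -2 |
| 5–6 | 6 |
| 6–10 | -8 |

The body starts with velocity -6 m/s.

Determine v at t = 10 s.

-42 m/s

Δv equals the area under the a-t graph; then v = v₀ + Δv.
0–5 s: -2 × 5 = -10 m/s
5–6 s: 6 × 1 = 6 m/s
6–10 s: -8 × 4 = -32 m/s
Δv = -36 m/s, so v(10) = -6 + (-36) = -42 m/s.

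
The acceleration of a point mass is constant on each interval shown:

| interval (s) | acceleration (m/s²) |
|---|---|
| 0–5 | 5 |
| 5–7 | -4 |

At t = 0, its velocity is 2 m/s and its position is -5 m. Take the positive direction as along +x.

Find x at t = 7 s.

113.5 m

On each constant-a segment, Δv = aΔt and Δx = v₀Δt + ½aΔt²; chain segment to segment.
0–5 s: v starts 2 m/s; Δx = 2·5 + ½·5·5² = 72.5 m; v ends 27 m/s.
5–7 s: v starts 27 m/s; Δx = 27·2 + ½·-4·2² = 46 m; v ends 19 m/s.
x(7) = -5 + Σ Δx = 113.5 m.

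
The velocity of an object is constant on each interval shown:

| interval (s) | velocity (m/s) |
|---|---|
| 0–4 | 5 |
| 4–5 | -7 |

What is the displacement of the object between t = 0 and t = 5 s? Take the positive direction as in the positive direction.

13 m

Displacement is the signed area under the v-t curve.
0–4 s: 5 × 4 = 20 m
4–5 s: -7 × 1 = -7 m
Net displacement = 13 m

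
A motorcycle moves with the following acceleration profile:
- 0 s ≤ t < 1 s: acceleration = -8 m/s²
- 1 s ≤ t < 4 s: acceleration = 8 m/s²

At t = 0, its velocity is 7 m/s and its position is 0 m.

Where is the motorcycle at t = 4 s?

On each constant-a segment, Δv = aΔt and Δx = v₀Δt + ½aΔt²; chain segment to segment.
0–1 s: v starts 7 m/s; Δx = 7·1 + ½·-8·1² = 3 m; v ends -1 m/s.
1–4 s: v starts -1 m/s; Δx = -1·3 + ½·8·3² = 33 m; v ends 23 m/s.
x(4) = 0 + Σ Δx = 36 m.

36 m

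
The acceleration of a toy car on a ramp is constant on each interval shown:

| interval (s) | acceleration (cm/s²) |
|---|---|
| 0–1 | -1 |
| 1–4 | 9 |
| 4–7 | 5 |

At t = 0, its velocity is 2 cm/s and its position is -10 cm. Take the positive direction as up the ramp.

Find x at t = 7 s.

141.5 cm

On each constant-a segment, Δv = aΔt and Δx = v₀Δt + ½aΔt²; chain segment to segment.
0–1 s: v starts 2 cm/s; Δx = 2·1 + ½·-1·1² = 1.5 cm; v ends 1 cm/s.
1–4 s: v starts 1 cm/s; Δx = 1·3 + ½·9·3² = 43.5 cm; v ends 28 cm/s.
4–7 s: v starts 28 cm/s; Δx = 28·3 + ½·5·3² = 106.5 cm; v ends 43 cm/s.
x(7) = -10 + Σ Δx = 141.5 cm.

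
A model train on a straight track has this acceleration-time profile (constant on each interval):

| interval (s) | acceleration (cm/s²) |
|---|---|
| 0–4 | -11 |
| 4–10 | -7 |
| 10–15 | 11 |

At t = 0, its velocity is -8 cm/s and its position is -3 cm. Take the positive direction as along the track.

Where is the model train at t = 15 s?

-893.5 cm

On each constant-a segment, Δv = aΔt and Δx = v₀Δt + ½aΔt²; chain segment to segment.
0–4 s: v starts -8 cm/s; Δx = -8·4 + ½·-11·4² = -120 cm; v ends -52 cm/s.
4–10 s: v starts -52 cm/s; Δx = -52·6 + ½·-7·6² = -438 cm; v ends -94 cm/s.
10–15 s: v starts -94 cm/s; Δx = -94·5 + ½·11·5² = -332.5 cm; v ends -39 cm/s.
x(15) = -3 + Σ Δx = -893.5 cm.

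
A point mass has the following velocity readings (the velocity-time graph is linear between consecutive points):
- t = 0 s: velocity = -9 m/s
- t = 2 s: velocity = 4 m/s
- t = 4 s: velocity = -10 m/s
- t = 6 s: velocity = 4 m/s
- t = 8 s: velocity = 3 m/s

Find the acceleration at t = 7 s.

-0.5 m/s²

Acceleration is the slope of the v-t graph on 6–8 s: (3 − 4)/(8 − 6) = -0.5 m/s².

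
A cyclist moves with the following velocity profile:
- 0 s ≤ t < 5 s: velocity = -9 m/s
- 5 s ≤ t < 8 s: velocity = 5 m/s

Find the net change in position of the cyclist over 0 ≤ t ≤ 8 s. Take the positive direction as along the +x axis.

Displacement is the signed area under the v-t curve.
0–5 s: -9 × 5 = -45 m
5–8 s: 5 × 3 = 15 m
Net displacement = -30 m

-30 m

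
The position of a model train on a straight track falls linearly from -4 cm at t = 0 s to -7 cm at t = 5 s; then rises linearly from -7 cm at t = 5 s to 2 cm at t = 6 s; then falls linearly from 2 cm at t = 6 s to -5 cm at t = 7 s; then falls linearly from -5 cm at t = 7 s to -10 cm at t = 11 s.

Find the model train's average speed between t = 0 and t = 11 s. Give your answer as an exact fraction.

Average speed = (total path length)/(elapsed time); on a piecewise-linear x-t graph the path length is Σ|Δx|.
0–5 s: |Δx| = |-7 − -4| = 3 cm
5–6 s: |Δx| = |2 − -7| = 9 cm
6–7 s: |Δx| = |-5 − 2| = 7 cm
7–11 s: |Δx| = |-10 − -5| = 5 cm
Total path = 24 cm; average speed = 24/11 = 24/11 cm/s.

24/11 cm/s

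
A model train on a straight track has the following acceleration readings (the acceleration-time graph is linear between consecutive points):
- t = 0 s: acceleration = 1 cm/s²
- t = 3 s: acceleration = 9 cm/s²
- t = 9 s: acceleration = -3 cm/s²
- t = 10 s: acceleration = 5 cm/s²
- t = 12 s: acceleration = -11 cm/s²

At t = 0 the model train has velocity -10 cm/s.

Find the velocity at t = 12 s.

18 cm/s

Δv equals the area under the a-t graph; then v = v₀ + Δv.
0–3 s: ½(1 + 9)(3) = 15 cm/s
3–9 s: ½(9 + -3)(6) = 18 cm/s
9–10 s: ½(-3 + 5)(1) = 1 cm/s
10–12 s: ½(5 + -11)(2) = -6 cm/s
Δv = 28 cm/s, so v(12) = -10 + (28) = 18 cm/s.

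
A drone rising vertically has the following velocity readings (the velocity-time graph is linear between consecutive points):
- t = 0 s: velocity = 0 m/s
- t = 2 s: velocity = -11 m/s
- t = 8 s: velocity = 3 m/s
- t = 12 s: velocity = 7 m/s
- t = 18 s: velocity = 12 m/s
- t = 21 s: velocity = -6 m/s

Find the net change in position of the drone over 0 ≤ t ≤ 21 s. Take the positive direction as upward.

51 m

Displacement is the signed area under the v-t curve.
0–2 s: ½(0 + -11)(2) = -11 m
2–8 s: ½(-11 + 3)(6) = -24 m
8–12 s: ½(3 + 7)(4) = 20 m
12–18 s: ½(7 + 12)(6) = 57 m
18–21 s: ½(12 + -6)(3) = 9 m
Net displacement = 51 m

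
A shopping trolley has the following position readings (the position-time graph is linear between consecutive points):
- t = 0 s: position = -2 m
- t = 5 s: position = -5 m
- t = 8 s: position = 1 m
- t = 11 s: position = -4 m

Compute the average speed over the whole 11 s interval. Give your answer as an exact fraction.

14/11 m/s

Average speed = (total path length)/(elapsed time); on a piecewise-linear x-t graph the path length is Σ|Δx|.
0–5 s: |Δx| = |-5 − -2| = 3 m
5–8 s: |Δx| = |1 − -5| = 6 m
8–11 s: |Δx| = |-4 − 1| = 5 m
Total path = 14 m; average speed = 14/11 = 14/11 m/s.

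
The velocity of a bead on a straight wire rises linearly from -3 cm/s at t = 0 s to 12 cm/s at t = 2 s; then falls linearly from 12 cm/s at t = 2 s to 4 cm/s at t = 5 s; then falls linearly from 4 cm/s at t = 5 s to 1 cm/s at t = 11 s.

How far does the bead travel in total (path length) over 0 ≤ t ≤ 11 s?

Total distance travelled is ∫|v| dt — sum the magnitudes of each area piece.
0–2 s: v = 0 at t = 0.4 s; triangle areas 0.6 + 9.6 = 10.2 cm
2–5 s: |½(12 + 4)(3)| = 24 cm
5–11 s: |½(4 + 1)(6)| = 15 cm
Total distance = 49.2 cm

49.2 cm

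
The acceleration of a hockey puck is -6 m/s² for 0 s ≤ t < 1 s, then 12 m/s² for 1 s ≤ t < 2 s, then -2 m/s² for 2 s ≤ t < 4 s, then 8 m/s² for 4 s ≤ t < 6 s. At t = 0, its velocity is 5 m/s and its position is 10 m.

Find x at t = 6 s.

65 m

On each constant-a segment, Δv = aΔt and Δx = v₀Δt + ½aΔt²; chain segment to segment.
0–1 s: v starts 5 m/s; Δx = 5·1 + ½·-6·1² = 2 m; v ends -1 m/s.
1–2 s: v starts -1 m/s; Δx = -1·1 + ½·12·1² = 5 m; v ends 11 m/s.
2–4 s: v starts 11 m/s; Δx = 11·2 + ½·-2·2² = 18 m; v ends 7 m/s.
4–6 s: v starts 7 m/s; Δx = 7·2 + ½·8·2² = 30 m; v ends 23 m/s.
x(6) = 10 + Σ Δx = 65 m.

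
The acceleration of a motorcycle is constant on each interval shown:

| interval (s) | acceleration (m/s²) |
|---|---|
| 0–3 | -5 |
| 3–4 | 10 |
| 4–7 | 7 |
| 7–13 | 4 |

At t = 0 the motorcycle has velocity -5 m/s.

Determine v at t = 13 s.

Δv equals the area under the a-t graph; then v = v₀ + Δv.
0–3 s: -5 × 3 = -15 m/s
3–4 s: 10 × 1 = 10 m/s
4–7 s: 7 × 3 = 21 m/s
7–13 s: 4 × 6 = 24 m/s
Δv = 40 m/s, so v(13) = -5 + (40) = 35 m/s.

35 m/s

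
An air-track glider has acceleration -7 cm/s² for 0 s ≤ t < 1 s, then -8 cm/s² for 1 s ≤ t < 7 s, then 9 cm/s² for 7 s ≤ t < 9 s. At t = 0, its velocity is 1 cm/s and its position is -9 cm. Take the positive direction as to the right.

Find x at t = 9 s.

-281.5 cm

On each constant-a segment, Δv = aΔt and Δx = v₀Δt + ½aΔt²; chain segment to segment.
0–1 s: v starts 1 cm/s; Δx = 1·1 + ½·-7·1² = -2.5 cm; v ends -6 cm/s.
1–7 s: v starts -6 cm/s; Δx = -6·6 + ½·-8·6² = -180 cm; v ends -54 cm/s.
7–9 s: v starts -54 cm/s; Δx = -54·2 + ½·9·2² = -90 cm; v ends -36 cm/s.
x(9) = -9 + Σ Δx = -281.5 cm.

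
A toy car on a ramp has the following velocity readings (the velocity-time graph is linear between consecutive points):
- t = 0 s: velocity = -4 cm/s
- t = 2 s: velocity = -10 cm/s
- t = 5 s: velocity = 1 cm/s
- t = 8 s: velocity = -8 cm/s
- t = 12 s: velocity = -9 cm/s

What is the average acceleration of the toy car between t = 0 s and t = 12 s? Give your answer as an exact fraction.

Average acceleration = Δv/Δt = (-9 − -4)/(12 − 0) = -5/12 cm/s².

-5/12 cm/s²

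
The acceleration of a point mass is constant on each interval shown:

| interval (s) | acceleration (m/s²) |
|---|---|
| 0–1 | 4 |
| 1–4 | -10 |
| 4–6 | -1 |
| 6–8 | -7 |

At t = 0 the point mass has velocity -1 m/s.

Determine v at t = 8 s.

Δv equals the area under the a-t graph; then v = v₀ + Δv.
0–1 s: 4 × 1 = 4 m/s
1–4 s: -10 × 3 = -30 m/s
4–6 s: -1 × 2 = -2 m/s
6–8 s: -7 × 2 = -14 m/s
Δv = -42 m/s, so v(8) = -1 + (-42) = -43 m/s.

-43 m/s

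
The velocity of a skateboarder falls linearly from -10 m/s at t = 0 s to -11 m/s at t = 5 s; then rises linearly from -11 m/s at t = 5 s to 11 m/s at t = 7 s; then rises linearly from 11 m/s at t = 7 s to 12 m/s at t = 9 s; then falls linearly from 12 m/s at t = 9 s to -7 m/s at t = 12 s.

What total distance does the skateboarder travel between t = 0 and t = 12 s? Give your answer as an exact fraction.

Distance (not displacement) is the total path length: add the absolute areas under v-t.
0–5 s: |½(-10 + -11)(5)| = 52.5 m
5–7 s: v = 0 at t = 6 s; triangle areas 5.5 + 5.5 = 11 m
7–9 s: |½(11 + 12)(2)| = 23 m
9–12 s: v = 0 at t = 207/19 s; triangle areas 216/19 + 147/38 = 579/38 m
Total distance = 1933/19 m

1933/19 m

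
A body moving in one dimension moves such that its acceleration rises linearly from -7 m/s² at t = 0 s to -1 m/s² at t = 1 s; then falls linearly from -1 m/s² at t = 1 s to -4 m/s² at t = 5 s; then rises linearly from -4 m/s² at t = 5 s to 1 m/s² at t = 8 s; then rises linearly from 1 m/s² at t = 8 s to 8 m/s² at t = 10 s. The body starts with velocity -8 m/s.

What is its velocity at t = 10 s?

-17.5 m/s

Δv equals the area under the a-t graph; then v = v₀ + Δv.
0–1 s: ½(-7 + -1)(1) = -4 m/s
1–5 s: ½(-1 + -4)(4) = -10 m/s
5–8 s: ½(-4 + 1)(3) = -4.5 m/s
8–10 s: ½(1 + 8)(2) = 9 m/s
Δv = -9.5 m/s, so v(10) = -8 + (-9.5) = -17.5 m/s.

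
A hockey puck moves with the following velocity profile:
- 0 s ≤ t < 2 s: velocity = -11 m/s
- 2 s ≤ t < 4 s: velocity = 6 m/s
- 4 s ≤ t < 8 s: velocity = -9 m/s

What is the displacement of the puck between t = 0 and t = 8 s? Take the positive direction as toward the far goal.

Net displacement equals the area under the velocity-time graph (areas below the axis count negative).
0–2 s: -11 × 2 = -22 m
2–4 s: 6 × 2 = 12 m
4–8 s: -9 × 4 = -36 m
Net displacement = -46 m

-46 m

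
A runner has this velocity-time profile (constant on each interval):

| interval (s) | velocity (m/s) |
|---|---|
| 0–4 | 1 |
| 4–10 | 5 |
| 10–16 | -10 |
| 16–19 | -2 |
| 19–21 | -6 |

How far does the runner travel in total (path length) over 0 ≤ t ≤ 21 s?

112 m

Distance (not displacement) is the total path length: add the absolute areas under v-t.
0–4 s: |1| × 4 = 4 m
4–10 s: |5| × 6 = 30 m
10–16 s: |-10| × 6 = 60 m
16–19 s: |-2| × 3 = 6 m
19–21 s: |-6| × 2 = 12 m
Total distance = 112 m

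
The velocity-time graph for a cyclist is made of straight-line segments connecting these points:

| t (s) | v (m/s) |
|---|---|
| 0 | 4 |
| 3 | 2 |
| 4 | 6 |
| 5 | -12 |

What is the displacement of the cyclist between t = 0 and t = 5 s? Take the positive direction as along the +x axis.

Displacement is the signed area under the v-t curve.
0–3 s: ½(4 + 2)(3) = 9 m
3–4 s: ½(2 + 6)(1) = 4 m
4–5 s: ½(6 + -12)(1) = -3 m
Net displacement = 10 m

10 m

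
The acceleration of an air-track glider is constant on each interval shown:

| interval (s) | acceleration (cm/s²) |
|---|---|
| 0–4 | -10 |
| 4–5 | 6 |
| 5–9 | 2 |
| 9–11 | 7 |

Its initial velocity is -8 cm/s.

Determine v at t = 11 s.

-20 cm/s

Δv equals the area under the a-t graph; then v = v₀ + Δv.
0–4 s: -10 × 4 = -40 cm/s
4–5 s: 6 × 1 = 6 cm/s
5–9 s: 2 × 4 = 8 cm/s
9–11 s: 7 × 2 = 14 cm/s
Δv = -12 cm/s, so v(11) = -8 + (-12) = -20 cm/s.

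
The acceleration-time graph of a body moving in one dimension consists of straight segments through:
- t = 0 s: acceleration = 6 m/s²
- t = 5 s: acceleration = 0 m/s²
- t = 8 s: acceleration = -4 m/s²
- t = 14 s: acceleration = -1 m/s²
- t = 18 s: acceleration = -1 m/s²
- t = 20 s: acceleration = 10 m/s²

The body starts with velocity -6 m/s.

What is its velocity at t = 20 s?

-7 m/s

Δv equals the area under the a-t graph; then v = v₀ + Δv.
0–5 s: ½(6 + 0)(5) = 15 m/s
5–8 s: ½(0 + -4)(3) = -6 m/s
8–14 s: ½(-4 + -1)(6) = -15 m/s
14–18 s: -1 × 4 = -4 m/s
18–20 s: ½(-1 + 10)(2) = 9 m/s
Δv = -1 m/s, so v(20) = -6 + (-1) = -7 m/s.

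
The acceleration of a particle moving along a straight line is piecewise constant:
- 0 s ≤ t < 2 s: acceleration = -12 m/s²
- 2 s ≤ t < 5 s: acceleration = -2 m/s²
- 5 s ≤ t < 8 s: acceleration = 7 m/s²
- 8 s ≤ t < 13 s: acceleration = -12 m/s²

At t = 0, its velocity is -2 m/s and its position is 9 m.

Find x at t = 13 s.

On each constant-a segment, Δv = aΔt and Δx = v₀Δt + ½aΔt²; chain segment to segment.
0–2 s: v starts -2 m/s; Δx = -2·2 + ½·-12·2² = -28 m; v ends -26 m/s.
2–5 s: v starts -26 m/s; Δx = -26·3 + ½·-2·3² = -87 m; v ends -32 m/s.
5–8 s: v starts -32 m/s; Δx = -32·3 + ½·7·3² = -64.5 m; v ends -11 m/s.
8–13 s: v starts -11 m/s; Δx = -11·5 + ½·-12·5² = -205 m; v ends -71 m/s.
x(13) = 9 + Σ Δx = -375.5 m.

-375.5 m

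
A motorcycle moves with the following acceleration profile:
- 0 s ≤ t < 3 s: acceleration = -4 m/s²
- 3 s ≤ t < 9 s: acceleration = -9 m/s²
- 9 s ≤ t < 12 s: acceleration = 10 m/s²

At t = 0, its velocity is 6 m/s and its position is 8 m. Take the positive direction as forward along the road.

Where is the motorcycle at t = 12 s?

On each constant-a segment, Δv = aΔt and Δx = v₀Δt + ½aΔt²; chain segment to segment.
0–3 s: v starts 6 m/s; Δx = 6·3 + ½·-4·3² = 0 m; v ends -6 m/s.
3–9 s: v starts -6 m/s; Δx = -6·6 + ½·-9·6² = -198 m; v ends -60 m/s.
9–12 s: v starts -60 m/s; Δx = -60·3 + ½·10·3² = -135 m; v ends -30 m/s.
x(12) = 8 + Σ Δx = -325 m.

-325 m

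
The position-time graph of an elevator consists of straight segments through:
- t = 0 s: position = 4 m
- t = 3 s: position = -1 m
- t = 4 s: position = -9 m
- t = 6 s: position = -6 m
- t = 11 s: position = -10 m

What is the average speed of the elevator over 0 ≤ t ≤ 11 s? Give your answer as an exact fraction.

20/11 m/s

Average speed = (total path length)/(elapsed time); on a piecewise-linear x-t graph the path length is Σ|Δx|.
0–3 s: |Δx| = |-1 − 4| = 5 m
3–4 s: |Δx| = |-9 − -1| = 8 m
4–6 s: |Δx| = |-6 − -9| = 3 m
6–11 s: |Δx| = |-10 − -6| = 4 m
Total path = 20 m; average speed = 20/11 = 20/11 m/s.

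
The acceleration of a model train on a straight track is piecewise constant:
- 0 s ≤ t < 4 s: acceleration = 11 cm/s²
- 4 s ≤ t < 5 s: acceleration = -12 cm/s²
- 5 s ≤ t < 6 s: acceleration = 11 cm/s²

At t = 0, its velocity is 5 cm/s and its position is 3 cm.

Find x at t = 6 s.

On each constant-a segment, Δv = aΔt and Δx = v₀Δt + ½aΔt²; chain segment to segment.
0–4 s: v starts 5 cm/s; Δx = 5·4 + ½·11·4² = 108 cm; v ends 49 cm/s.
4–5 s: v starts 49 cm/s; Δx = 49·1 + ½·-12·1² = 43 cm; v ends 37 cm/s.
5–6 s: v starts 37 cm/s; Δx = 37·1 + ½·11·1² = 42.5 cm; v ends 48 cm/s.
x(6) = 3 + Σ Δx = 196.5 cm.

196.5 cm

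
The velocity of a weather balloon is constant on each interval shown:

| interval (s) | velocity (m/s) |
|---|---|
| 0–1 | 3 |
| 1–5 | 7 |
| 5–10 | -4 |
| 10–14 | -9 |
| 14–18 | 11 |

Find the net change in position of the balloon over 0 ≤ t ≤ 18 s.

Displacement is the signed area under the v-t curve.
0–1 s: 3 × 1 = 3 m
1–5 s: 7 × 4 = 28 m
5–10 s: -4 × 5 = -20 m
10–14 s: -9 × 4 = -36 m
14–18 s: 11 × 4 = 44 m
Net displacement = 19 m

19 m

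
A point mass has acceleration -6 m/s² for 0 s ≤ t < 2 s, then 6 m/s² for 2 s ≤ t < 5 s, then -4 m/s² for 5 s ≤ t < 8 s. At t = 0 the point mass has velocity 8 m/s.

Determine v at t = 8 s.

2 m/s

Δv equals the area under the a-t graph; then v = v₀ + Δv.
0–2 s: -6 × 2 = -12 m/s
2–5 s: 6 × 3 = 18 m/s
5–8 s: -4 × 3 = -12 m/s
Δv = -6 m/s, so v(8) = 8 + (-6) = 2 m/s.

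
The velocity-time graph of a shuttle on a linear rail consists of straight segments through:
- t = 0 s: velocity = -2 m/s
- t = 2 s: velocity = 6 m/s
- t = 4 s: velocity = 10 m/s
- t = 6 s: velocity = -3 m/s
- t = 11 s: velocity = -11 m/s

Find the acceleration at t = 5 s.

Acceleration is the slope of the v-t graph on 4–6 s: (-3 − 10)/(6 − 4) = -6.5 m/s².

-6.5 m/s²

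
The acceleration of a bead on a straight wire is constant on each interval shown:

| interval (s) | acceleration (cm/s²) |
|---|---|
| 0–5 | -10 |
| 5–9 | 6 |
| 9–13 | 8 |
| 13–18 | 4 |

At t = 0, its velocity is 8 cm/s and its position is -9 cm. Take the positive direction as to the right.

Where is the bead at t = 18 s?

-102 cm

On each constant-a segment, Δv = aΔt and Δx = v₀Δt + ½aΔt²; chain segment to segment.
0–5 s: v starts 8 cm/s; Δx = 8·5 + ½·-10·5² = -85 cm; v ends -42 cm/s.
5–9 s: v starts -42 cm/s; Δx = -42·4 + ½·6·4² = -120 cm; v ends -18 cm/s.
9–13 s: v starts -18 cm/s; Δx = -18·4 + ½·8·4² = -8 cm; v ends 14 cm/s.
13–18 s: v starts 14 cm/s; Δx = 14·5 + ½·4·5² = 120 cm; v ends 34 cm/s.
x(18) = -9 + Σ Δx = -102 cm.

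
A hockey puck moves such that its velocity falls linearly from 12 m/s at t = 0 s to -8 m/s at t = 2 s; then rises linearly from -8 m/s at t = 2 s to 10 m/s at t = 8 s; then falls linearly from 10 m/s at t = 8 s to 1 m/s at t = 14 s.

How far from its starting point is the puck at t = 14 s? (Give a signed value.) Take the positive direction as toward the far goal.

Displacement is the signed area under the v-t curve.
0–2 s: ½(12 + -8)(2) = 4 m
2–8 s: ½(-8 + 10)(6) = 6 m
8–14 s: ½(10 + 1)(6) = 33 m
Net displacement = 43 m

43 m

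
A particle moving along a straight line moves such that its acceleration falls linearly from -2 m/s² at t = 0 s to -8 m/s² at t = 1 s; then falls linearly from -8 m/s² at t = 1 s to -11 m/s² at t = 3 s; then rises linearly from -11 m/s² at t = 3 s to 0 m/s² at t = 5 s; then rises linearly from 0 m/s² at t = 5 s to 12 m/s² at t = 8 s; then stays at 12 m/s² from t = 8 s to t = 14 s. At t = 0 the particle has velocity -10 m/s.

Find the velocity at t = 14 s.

45 m/s

Δv equals the area under the a-t graph; then v = v₀ + Δv.
0–1 s: ½(-2 + -8)(1) = -5 m/s
1–3 s: ½(-8 + -11)(2) = -19 m/s
3–5 s: ½(-11 + 0)(2) = -11 m/s
5–8 s: ½(0 + 12)(3) = 18 m/s
8–14 s: 12 × 6 = 72 m/s
Δv = 55 m/s, so v(14) = -10 + (55) = 45 m/s.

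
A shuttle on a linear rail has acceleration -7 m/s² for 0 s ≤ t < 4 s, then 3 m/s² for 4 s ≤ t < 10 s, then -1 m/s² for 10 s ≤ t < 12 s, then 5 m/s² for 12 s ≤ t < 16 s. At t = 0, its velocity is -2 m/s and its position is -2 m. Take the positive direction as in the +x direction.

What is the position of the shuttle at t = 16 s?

On each constant-a segment, Δv = aΔt and Δx = v₀Δt + ½aΔt²; chain segment to segment.
0–4 s: v starts -2 m/s; Δx = -2·4 + ½·-7·4² = -64 m; v ends -30 m/s.
4–10 s: v starts -30 m/s; Δx = -30·6 + ½·3·6² = -126 m; v ends -12 m/s.
10–12 s: v starts -12 m/s; Δx = -12·2 + ½·-1·2² = -26 m; v ends -14 m/s.
12–16 s: v starts -14 m/s; Δx = -14·4 + ½·5·4² = -16 m; v ends 6 m/s.
x(16) = -2 + Σ Δx = -234 m.

-234 m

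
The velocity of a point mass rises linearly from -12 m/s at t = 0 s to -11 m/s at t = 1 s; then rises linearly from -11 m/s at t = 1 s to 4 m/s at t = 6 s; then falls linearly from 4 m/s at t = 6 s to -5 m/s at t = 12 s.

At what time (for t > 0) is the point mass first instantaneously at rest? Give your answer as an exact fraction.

v changes sign on 1–6 s (from -11 to 4); the graph is linear there, so v = 0 at t = 1 + (11)·(6 − 1)/(4 − -11) = 14/3 s.

t = 14/3 s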